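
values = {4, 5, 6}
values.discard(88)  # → {4, 5, 6}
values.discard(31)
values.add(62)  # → {4, 5, 6, 62}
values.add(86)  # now {4, 5, 6, 62, 86}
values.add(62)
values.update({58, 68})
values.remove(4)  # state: {5, 6, 58, 62, 68, 86}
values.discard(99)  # {5, 6, 58, 62, 68, 86}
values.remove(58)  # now {5, 6, 62, 68, 86}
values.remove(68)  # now {5, 6, 62, 86}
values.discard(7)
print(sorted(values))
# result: [5, 6, 62, 86]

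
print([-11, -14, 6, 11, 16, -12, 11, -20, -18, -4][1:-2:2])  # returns [-14, 11, -12, -20]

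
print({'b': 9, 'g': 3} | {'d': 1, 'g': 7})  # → {'b': 9, 'g': 7, 'd': 1}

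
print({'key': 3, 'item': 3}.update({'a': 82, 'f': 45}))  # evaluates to None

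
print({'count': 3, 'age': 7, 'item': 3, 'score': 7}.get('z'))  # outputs None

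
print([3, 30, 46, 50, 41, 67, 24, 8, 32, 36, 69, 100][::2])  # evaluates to [3, 46, 41, 24, 32, 69]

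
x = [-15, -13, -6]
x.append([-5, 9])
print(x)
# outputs [-15, -13, -6, [-5, 9]]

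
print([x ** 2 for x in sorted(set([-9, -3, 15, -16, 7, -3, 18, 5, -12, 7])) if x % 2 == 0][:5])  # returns [256, 144, 324]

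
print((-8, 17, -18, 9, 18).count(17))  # 1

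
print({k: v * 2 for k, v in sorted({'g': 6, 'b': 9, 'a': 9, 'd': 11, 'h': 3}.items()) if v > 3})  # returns {'a': 18, 'b': 18, 'd': 22, 'g': 12}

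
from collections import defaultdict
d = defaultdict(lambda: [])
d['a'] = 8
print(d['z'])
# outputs []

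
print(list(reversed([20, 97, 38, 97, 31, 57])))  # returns [57, 31, 97, 38, 97, 20]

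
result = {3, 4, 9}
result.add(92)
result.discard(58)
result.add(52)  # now {3, 4, 9, 52, 92}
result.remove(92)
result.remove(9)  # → {3, 4, 52}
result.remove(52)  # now {3, 4}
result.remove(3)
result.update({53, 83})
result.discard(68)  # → {4, 53, 83}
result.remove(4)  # {53, 83}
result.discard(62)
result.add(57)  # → {53, 57, 83}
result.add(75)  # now {53, 57, 75, 83}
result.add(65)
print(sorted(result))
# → [53, 57, 65, 75, 83]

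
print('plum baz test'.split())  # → ['plum', 'baz', 'test']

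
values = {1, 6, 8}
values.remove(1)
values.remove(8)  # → {6}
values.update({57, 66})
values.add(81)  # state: {6, 57, 66, 81}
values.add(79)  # {6, 57, 66, 79, 81}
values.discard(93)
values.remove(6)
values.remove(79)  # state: {57, 66, 81}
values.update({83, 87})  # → {57, 66, 81, 83, 87}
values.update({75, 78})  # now {57, 66, 75, 78, 81, 83, 87}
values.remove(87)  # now {57, 66, 75, 78, 81, 83}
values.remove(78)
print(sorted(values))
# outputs [57, 66, 75, 81, 83]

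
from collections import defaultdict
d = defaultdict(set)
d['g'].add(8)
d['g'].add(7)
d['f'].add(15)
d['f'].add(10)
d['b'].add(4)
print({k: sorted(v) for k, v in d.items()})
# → {'g': [7, 8], 'f': [10, 15], 'b': [4]}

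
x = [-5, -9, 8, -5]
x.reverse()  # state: [-5, 8, -9, -5]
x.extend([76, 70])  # [-5, 8, -9, -5, 76, 70]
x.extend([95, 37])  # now [-5, 8, -9, -5, 76, 70, 95, 37]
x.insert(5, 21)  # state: [-5, 8, -9, -5, 76, 21, 70, 95, 37]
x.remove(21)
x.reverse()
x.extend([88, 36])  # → [37, 95, 70, 76, -5, -9, 8, -5, 88, 36]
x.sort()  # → [-9, -5, -5, 8, 36, 37, 70, 76, 88, 95]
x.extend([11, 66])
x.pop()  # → 66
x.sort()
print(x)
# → [-9, -5, -5, 8, 11, 36, 37, 70, 76, 88, 95]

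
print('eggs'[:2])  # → eg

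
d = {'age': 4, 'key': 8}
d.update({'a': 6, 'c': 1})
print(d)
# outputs {'age': 4, 'key': 8, 'a': 6, 'c': 1}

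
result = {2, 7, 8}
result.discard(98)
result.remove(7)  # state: {2, 8}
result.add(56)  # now {2, 8, 56}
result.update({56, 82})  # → {2, 8, 56, 82}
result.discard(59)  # {2, 8, 56, 82}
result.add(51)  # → {2, 8, 51, 56, 82}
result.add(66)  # {2, 8, 51, 56, 66, 82}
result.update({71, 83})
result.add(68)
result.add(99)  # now {2, 8, 51, 56, 66, 68, 71, 82, 83, 99}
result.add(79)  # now {2, 8, 51, 56, 66, 68, 71, 79, 82, 83, 99}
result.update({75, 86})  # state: {2, 8, 51, 56, 66, 68, 71, 75, 79, 82, 83, 86, 99}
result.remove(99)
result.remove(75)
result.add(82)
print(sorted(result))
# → [2, 8, 51, 56, 66, 68, 71, 79, 82, 83, 86]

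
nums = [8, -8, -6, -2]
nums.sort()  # [-8, -6, -2, 8]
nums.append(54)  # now [-8, -6, -2, 8, 54]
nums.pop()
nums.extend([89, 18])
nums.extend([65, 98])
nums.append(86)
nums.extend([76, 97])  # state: [-8, -6, -2, 8, 89, 18, 65, 98, 86, 76, 97]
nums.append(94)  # [-8, -6, -2, 8, 89, 18, 65, 98, 86, 76, 97, 94]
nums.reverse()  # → [94, 97, 76, 86, 98, 65, 18, 89, 8, -2, -6, -8]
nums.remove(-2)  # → [94, 97, 76, 86, 98, 65, 18, 89, 8, -6, -8]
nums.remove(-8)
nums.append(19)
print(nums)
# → [94, 97, 76, 86, 98, 65, 18, 89, 8, -6, 19]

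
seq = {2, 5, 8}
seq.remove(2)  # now {5, 8}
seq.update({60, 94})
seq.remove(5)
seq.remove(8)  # {60, 94}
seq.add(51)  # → {51, 60, 94}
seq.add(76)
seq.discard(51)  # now {60, 76, 94}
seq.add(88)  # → {60, 76, 88, 94}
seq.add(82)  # {60, 76, 82, 88, 94}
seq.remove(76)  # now {60, 82, 88, 94}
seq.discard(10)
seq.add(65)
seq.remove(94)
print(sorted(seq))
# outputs [60, 65, 82, 88]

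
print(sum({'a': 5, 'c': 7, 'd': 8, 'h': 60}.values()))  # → 80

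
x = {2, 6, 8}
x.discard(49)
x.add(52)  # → {2, 6, 8, 52}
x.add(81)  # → {2, 6, 8, 52, 81}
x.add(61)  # {2, 6, 8, 52, 61, 81}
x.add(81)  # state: {2, 6, 8, 52, 61, 81}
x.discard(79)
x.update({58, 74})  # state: {2, 6, 8, 52, 58, 61, 74, 81}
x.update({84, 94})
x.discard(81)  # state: {2, 6, 8, 52, 58, 61, 74, 84, 94}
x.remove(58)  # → {2, 6, 8, 52, 61, 74, 84, 94}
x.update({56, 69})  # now {2, 6, 8, 52, 56, 61, 69, 74, 84, 94}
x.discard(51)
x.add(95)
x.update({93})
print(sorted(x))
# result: [2, 6, 8, 52, 56, 61, 69, 74, 84, 93, 94, 95]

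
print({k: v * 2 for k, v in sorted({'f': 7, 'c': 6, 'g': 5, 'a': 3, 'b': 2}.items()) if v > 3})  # {'c': 12, 'f': 14, 'g': 10}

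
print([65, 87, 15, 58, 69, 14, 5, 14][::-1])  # [14, 5, 14, 69, 58, 15, 87, 65]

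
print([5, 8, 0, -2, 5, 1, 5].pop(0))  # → 5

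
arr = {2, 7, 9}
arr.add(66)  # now {2, 7, 9, 66}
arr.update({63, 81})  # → {2, 7, 9, 63, 66, 81}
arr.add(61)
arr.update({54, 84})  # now {2, 7, 9, 54, 61, 63, 66, 81, 84}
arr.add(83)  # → {2, 7, 9, 54, 61, 63, 66, 81, 83, 84}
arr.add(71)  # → {2, 7, 9, 54, 61, 63, 66, 71, 81, 83, 84}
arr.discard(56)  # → {2, 7, 9, 54, 61, 63, 66, 71, 81, 83, 84}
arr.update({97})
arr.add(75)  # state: {2, 7, 9, 54, 61, 63, 66, 71, 75, 81, 83, 84, 97}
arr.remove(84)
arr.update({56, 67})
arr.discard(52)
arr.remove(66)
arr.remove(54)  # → {2, 7, 9, 56, 61, 63, 67, 71, 75, 81, 83, 97}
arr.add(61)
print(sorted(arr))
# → [2, 7, 9, 56, 61, 63, 67, 71, 75, 81, 83, 97]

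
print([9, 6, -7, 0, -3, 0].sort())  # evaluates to None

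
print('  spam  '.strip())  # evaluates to spam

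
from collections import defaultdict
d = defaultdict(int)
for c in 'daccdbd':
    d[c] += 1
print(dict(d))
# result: {'d': 3, 'a': 1, 'c': 2, 'b': 1}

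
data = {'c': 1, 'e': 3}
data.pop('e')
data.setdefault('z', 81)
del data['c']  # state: {'z': 81}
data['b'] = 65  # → {'z': 81, 'b': 65}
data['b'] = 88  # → {'z': 81, 'b': 88}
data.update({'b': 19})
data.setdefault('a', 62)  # 62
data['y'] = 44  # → {'z': 81, 'b': 19, 'a': 62, 'y': 44}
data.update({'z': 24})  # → {'z': 24, 'b': 19, 'a': 62, 'y': 44}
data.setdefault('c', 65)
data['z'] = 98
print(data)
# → {'z': 98, 'b': 19, 'a': 62, 'y': 44, 'c': 65}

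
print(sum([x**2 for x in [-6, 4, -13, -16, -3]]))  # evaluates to 486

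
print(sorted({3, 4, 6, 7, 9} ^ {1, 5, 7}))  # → [1, 3, 4, 5, 6, 9]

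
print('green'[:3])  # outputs gre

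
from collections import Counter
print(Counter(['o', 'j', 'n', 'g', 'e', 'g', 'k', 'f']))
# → Counter({'g': 2, 'o': 1, 'j': 1, 'n': 1, 'e': 1, 'k': 1, 'f': 1})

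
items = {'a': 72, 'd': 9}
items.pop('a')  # 72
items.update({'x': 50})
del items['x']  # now {'d': 9}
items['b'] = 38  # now {'d': 9, 'b': 38}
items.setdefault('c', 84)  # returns 84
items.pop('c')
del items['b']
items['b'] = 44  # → {'d': 9, 'b': 44}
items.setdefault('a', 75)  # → 75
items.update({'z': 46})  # {'d': 9, 'b': 44, 'a': 75, 'z': 46}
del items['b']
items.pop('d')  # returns 9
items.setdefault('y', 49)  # 49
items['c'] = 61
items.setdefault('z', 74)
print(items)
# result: {'a': 75, 'z': 46, 'y': 49, 'c': 61}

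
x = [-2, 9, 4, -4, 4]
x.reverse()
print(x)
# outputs [4, -4, 4, 9, -2]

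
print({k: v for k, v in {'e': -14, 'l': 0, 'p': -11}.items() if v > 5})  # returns {}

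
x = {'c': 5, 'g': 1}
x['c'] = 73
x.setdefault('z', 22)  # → 22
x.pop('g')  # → 1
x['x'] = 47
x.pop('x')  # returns 47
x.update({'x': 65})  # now {'c': 73, 'z': 22, 'x': 65}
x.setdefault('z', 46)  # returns 22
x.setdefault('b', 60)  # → 60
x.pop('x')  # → 65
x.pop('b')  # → 60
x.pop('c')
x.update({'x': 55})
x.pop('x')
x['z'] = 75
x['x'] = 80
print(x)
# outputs {'z': 75, 'x': 80}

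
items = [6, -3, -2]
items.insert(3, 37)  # [6, -3, -2, 37]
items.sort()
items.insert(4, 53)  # [-3, -2, 6, 37, 53]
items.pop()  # 53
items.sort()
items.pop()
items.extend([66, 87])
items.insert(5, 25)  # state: [-3, -2, 6, 66, 87, 25]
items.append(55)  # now [-3, -2, 6, 66, 87, 25, 55]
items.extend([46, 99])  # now [-3, -2, 6, 66, 87, 25, 55, 46, 99]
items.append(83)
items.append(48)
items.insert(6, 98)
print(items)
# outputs [-3, -2, 6, 66, 87, 25, 98, 55, 46, 99, 83, 48]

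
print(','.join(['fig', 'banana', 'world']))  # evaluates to fig,banana,world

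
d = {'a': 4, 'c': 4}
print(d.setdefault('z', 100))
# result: 100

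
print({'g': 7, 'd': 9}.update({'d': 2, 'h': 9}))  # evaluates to None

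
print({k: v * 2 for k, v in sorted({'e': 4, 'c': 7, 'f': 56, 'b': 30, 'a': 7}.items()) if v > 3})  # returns {'a': 14, 'b': 60, 'c': 14, 'e': 8, 'f': 112}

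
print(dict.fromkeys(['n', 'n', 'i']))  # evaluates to {'n': None, 'i': None}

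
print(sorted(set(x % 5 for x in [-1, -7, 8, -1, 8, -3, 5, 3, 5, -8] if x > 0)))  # [0, 3]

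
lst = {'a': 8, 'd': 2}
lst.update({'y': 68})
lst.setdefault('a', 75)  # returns 8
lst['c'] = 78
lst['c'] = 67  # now {'a': 8, 'd': 2, 'y': 68, 'c': 67}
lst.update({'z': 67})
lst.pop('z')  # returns 67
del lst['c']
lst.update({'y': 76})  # {'a': 8, 'd': 2, 'y': 76}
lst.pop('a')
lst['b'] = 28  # {'d': 2, 'y': 76, 'b': 28}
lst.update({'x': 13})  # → {'d': 2, 'y': 76, 'b': 28, 'x': 13}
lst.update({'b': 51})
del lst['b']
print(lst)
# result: {'d': 2, 'y': 76, 'x': 13}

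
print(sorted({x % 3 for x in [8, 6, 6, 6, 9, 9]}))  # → [0, 2]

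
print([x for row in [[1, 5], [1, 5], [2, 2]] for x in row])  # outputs [1, 5, 1, 5, 2, 2]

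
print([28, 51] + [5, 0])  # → [28, 51, 5, 0]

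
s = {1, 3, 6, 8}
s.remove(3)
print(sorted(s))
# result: [1, 6, 8]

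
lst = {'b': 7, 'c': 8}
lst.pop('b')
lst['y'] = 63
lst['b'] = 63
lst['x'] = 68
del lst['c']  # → {'y': 63, 'b': 63, 'x': 68}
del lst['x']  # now {'y': 63, 'b': 63}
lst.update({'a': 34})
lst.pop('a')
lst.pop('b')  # 63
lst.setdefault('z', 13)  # 13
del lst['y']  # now {'z': 13}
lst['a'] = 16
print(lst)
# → {'z': 13, 'a': 16}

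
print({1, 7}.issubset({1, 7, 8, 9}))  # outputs True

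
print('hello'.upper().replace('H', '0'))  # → 0ELLO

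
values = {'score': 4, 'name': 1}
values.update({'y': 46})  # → {'score': 4, 'name': 1, 'y': 46}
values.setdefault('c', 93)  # 93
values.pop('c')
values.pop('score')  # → 4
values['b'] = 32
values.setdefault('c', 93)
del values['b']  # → {'name': 1, 'y': 46, 'c': 93}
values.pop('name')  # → 1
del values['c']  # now {'y': 46}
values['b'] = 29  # {'y': 46, 'b': 29}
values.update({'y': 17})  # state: {'y': 17, 'b': 29}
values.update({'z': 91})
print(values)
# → {'y': 17, 'b': 29, 'z': 91}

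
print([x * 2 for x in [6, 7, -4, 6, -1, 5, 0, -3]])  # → [12, 14, -8, 12, -2, 10, 0, -6]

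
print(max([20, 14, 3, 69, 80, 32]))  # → 80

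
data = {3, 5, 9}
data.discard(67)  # {3, 5, 9}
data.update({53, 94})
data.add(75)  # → {3, 5, 9, 53, 75, 94}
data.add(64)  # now {3, 5, 9, 53, 64, 75, 94}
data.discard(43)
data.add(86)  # {3, 5, 9, 53, 64, 75, 86, 94}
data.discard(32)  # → {3, 5, 9, 53, 64, 75, 86, 94}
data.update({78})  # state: {3, 5, 9, 53, 64, 75, 78, 86, 94}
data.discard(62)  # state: {3, 5, 9, 53, 64, 75, 78, 86, 94}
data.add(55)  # {3, 5, 9, 53, 55, 64, 75, 78, 86, 94}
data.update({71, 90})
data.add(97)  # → {3, 5, 9, 53, 55, 64, 71, 75, 78, 86, 90, 94, 97}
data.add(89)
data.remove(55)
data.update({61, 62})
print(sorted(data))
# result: [3, 5, 9, 53, 61, 62, 64, 71, 75, 78, 86, 89, 90, 94, 97]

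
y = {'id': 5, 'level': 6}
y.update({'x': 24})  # {'id': 5, 'level': 6, 'x': 24}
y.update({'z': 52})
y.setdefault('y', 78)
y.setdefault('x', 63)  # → 24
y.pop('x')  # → 24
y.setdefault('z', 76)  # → 52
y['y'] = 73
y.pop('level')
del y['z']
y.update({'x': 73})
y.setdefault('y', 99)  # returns 73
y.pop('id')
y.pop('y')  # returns 73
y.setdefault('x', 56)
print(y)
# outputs {'x': 73}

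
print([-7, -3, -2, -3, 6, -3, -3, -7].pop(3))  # -3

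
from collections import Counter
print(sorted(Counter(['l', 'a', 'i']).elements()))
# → ['a', 'i', 'l']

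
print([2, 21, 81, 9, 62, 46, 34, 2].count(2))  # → 2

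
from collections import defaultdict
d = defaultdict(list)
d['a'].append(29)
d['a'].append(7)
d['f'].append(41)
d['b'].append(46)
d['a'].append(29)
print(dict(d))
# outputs {'a': [29, 7, 29], 'f': [41], 'b': [46]}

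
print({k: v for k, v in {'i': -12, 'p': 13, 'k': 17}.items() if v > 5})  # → {'p': 13, 'k': 17}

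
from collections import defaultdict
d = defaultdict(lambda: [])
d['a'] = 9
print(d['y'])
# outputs []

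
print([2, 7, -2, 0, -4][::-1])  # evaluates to [-4, 0, -2, 7, 2]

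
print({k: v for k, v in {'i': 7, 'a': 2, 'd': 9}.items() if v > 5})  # {'i': 7, 'd': 9}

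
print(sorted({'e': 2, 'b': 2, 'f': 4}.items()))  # [('b', 2), ('e', 2), ('f', 4)]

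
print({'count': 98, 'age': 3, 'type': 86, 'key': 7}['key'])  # 7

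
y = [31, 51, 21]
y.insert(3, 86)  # [31, 51, 21, 86]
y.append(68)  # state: [31, 51, 21, 86, 68]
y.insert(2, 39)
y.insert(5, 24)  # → [31, 51, 39, 21, 86, 24, 68]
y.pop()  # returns 68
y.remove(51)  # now [31, 39, 21, 86, 24]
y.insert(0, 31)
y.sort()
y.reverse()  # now [86, 39, 31, 31, 24, 21]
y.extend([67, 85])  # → [86, 39, 31, 31, 24, 21, 67, 85]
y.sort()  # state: [21, 24, 31, 31, 39, 67, 85, 86]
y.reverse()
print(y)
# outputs [86, 85, 67, 39, 31, 31, 24, 21]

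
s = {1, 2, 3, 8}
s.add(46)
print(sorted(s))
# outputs [1, 2, 3, 8, 46]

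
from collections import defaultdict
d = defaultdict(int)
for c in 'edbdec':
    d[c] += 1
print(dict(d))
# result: {'e': 2, 'd': 2, 'b': 1, 'c': 1}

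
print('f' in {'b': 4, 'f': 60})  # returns True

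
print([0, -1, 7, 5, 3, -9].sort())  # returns None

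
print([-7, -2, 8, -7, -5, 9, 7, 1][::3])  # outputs [-7, -7, 7]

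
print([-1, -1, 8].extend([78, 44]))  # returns None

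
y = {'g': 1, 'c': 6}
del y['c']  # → {'g': 1}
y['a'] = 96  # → {'g': 1, 'a': 96}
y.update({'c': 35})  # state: {'g': 1, 'a': 96, 'c': 35}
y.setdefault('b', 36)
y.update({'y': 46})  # {'g': 1, 'a': 96, 'c': 35, 'b': 36, 'y': 46}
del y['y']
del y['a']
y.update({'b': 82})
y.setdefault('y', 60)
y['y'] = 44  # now {'g': 1, 'c': 35, 'b': 82, 'y': 44}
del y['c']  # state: {'g': 1, 'b': 82, 'y': 44}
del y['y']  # {'g': 1, 'b': 82}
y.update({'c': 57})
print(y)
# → {'g': 1, 'b': 82, 'c': 57}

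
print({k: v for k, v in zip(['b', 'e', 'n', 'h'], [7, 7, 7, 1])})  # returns {'b': 7, 'e': 7, 'n': 7, 'h': 1}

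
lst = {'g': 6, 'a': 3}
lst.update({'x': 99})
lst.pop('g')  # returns 6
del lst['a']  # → {'x': 99}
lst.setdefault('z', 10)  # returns 10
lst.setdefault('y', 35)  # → 35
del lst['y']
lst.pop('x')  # 99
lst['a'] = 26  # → {'z': 10, 'a': 26}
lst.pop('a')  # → 26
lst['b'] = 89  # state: {'z': 10, 'b': 89}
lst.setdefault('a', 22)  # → 22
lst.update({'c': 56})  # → {'z': 10, 'b': 89, 'a': 22, 'c': 56}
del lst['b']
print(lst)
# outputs {'z': 10, 'a': 22, 'c': 56}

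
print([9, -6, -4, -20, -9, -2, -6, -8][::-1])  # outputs [-8, -6, -2, -9, -20, -4, -6, 9]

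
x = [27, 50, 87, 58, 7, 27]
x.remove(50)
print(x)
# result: [27, 87, 58, 7, 27]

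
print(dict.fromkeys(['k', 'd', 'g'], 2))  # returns {'k': 2, 'd': 2, 'g': 2}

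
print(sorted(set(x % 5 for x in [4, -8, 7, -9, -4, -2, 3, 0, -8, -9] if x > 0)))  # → [2, 3, 4]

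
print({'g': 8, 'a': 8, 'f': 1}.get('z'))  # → None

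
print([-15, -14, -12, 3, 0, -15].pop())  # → -15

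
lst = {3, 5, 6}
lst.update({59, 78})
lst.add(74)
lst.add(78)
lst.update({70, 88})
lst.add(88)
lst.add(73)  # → {3, 5, 6, 59, 70, 73, 74, 78, 88}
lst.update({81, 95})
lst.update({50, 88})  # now {3, 5, 6, 50, 59, 70, 73, 74, 78, 81, 88, 95}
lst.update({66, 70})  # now {3, 5, 6, 50, 59, 66, 70, 73, 74, 78, 81, 88, 95}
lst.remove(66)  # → {3, 5, 6, 50, 59, 70, 73, 74, 78, 81, 88, 95}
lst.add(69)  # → {3, 5, 6, 50, 59, 69, 70, 73, 74, 78, 81, 88, 95}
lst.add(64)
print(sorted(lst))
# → [3, 5, 6, 50, 59, 64, 69, 70, 73, 74, 78, 81, 88, 95]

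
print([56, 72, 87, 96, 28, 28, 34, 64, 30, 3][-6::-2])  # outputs [28, 87, 56]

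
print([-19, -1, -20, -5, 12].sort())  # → None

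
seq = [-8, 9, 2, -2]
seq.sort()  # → [-8, -2, 2, 9]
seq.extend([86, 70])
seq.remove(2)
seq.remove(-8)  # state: [-2, 9, 86, 70]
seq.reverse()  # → [70, 86, 9, -2]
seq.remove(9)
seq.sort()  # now [-2, 70, 86]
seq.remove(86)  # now [-2, 70]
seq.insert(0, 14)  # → [14, -2, 70]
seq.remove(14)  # [-2, 70]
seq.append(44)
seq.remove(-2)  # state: [70, 44]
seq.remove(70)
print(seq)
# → [44]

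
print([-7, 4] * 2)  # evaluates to [-7, 4, -7, 4]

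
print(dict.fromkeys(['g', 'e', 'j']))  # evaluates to {'g': None, 'e': None, 'j': None}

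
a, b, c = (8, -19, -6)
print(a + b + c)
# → -17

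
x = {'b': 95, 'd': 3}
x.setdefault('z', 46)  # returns 46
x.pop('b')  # 95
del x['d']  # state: {'z': 46}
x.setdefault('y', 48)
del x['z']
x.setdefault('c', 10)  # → 10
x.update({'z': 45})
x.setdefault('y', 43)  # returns 48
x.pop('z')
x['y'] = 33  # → {'y': 33, 'c': 10}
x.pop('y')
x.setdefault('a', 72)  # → 72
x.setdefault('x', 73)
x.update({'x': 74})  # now {'c': 10, 'a': 72, 'x': 74}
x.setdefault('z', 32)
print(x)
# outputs {'c': 10, 'a': 72, 'x': 74, 'z': 32}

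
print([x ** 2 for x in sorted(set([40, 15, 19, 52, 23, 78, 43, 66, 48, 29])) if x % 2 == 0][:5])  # [1600, 2304, 2704, 4356, 6084]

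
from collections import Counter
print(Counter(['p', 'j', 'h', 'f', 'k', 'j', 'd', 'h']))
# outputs Counter({'j': 2, 'h': 2, 'p': 1, 'f': 1, 'k': 1, 'd': 1})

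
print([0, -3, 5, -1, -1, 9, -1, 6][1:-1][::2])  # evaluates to [-3, -1, 9]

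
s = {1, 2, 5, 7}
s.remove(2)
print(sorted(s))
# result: [1, 5, 7]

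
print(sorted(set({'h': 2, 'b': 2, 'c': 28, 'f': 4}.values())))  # [2, 4, 28]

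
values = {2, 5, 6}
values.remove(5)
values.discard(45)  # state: {2, 6}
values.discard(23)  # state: {2, 6}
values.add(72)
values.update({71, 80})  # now {2, 6, 71, 72, 80}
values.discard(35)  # {2, 6, 71, 72, 80}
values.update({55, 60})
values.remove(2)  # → {6, 55, 60, 71, 72, 80}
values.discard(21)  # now {6, 55, 60, 71, 72, 80}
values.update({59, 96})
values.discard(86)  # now {6, 55, 59, 60, 71, 72, 80, 96}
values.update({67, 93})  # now {6, 55, 59, 60, 67, 71, 72, 80, 93, 96}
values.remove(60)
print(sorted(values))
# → [6, 55, 59, 67, 71, 72, 80, 93, 96]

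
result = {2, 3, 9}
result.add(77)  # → {2, 3, 9, 77}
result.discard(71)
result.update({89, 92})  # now {2, 3, 9, 77, 89, 92}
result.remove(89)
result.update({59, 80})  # {2, 3, 9, 59, 77, 80, 92}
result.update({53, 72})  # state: {2, 3, 9, 53, 59, 72, 77, 80, 92}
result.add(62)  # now {2, 3, 9, 53, 59, 62, 72, 77, 80, 92}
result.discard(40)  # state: {2, 3, 9, 53, 59, 62, 72, 77, 80, 92}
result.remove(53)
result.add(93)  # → {2, 3, 9, 59, 62, 72, 77, 80, 92, 93}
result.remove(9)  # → {2, 3, 59, 62, 72, 77, 80, 92, 93}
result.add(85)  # {2, 3, 59, 62, 72, 77, 80, 85, 92, 93}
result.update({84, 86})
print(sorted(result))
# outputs [2, 3, 59, 62, 72, 77, 80, 84, 85, 86, 92, 93]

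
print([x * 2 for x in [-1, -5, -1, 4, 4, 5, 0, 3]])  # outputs [-2, -10, -2, 8, 8, 10, 0, 6]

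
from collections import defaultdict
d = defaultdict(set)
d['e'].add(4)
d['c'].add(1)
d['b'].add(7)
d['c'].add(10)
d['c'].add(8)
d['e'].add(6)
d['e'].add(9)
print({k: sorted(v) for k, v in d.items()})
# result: {'e': [4, 6, 9], 'c': [1, 8, 10], 'b': [7]}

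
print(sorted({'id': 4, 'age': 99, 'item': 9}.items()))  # [('age', 99), ('id', 4), ('item', 9)]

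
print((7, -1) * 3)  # (7, -1, 7, -1, 7, -1)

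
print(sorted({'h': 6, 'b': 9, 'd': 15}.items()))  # [('b', 9), ('d', 15), ('h', 6)]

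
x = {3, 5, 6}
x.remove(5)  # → {3, 6}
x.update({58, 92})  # {3, 6, 58, 92}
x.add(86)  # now {3, 6, 58, 86, 92}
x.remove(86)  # {3, 6, 58, 92}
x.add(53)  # {3, 6, 53, 58, 92}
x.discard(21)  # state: {3, 6, 53, 58, 92}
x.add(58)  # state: {3, 6, 53, 58, 92}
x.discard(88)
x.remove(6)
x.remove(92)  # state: {3, 53, 58}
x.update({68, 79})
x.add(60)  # {3, 53, 58, 60, 68, 79}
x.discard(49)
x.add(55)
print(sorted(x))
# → [3, 53, 55, 58, 60, 68, 79]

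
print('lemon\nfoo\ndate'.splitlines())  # ['lemon', 'foo', 'date']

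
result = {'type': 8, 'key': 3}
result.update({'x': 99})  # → {'type': 8, 'key': 3, 'x': 99}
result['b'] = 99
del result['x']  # {'type': 8, 'key': 3, 'b': 99}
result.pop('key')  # 3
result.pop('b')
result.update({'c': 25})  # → {'type': 8, 'c': 25}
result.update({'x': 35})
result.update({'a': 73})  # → {'type': 8, 'c': 25, 'x': 35, 'a': 73}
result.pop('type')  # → 8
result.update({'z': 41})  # {'c': 25, 'x': 35, 'a': 73, 'z': 41}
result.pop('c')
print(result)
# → {'x': 35, 'a': 73, 'z': 41}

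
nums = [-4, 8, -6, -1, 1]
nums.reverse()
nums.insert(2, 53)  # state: [1, -1, 53, -6, 8, -4]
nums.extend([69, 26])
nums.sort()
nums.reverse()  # [69, 53, 26, 8, 1, -1, -4, -6]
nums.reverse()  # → [-6, -4, -1, 1, 8, 26, 53, 69]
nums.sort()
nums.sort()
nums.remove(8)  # [-6, -4, -1, 1, 26, 53, 69]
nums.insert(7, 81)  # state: [-6, -4, -1, 1, 26, 53, 69, 81]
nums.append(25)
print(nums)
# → [-6, -4, -1, 1, 26, 53, 69, 81, 25]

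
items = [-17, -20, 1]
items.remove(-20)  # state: [-17, 1]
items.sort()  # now [-17, 1]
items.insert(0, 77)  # [77, -17, 1]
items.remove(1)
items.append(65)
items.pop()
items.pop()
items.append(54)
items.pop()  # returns 54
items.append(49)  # [77, 49]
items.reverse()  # [49, 77]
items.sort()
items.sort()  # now [49, 77]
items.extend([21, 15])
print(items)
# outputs [49, 77, 21, 15]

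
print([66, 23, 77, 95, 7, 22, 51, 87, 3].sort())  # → None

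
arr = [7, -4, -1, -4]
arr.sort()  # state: [-4, -4, -1, 7]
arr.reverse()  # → [7, -1, -4, -4]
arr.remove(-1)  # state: [7, -4, -4]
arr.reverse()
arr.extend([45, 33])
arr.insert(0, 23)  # [23, -4, -4, 7, 45, 33]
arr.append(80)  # [23, -4, -4, 7, 45, 33, 80]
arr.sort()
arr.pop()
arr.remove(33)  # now [-4, -4, 7, 23, 45]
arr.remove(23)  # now [-4, -4, 7, 45]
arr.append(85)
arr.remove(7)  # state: [-4, -4, 45, 85]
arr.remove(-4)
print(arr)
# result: [-4, 45, 85]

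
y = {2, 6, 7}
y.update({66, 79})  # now {2, 6, 7, 66, 79}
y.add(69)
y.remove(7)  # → {2, 6, 66, 69, 79}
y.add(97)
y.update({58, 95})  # {2, 6, 58, 66, 69, 79, 95, 97}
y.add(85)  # {2, 6, 58, 66, 69, 79, 85, 95, 97}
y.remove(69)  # {2, 6, 58, 66, 79, 85, 95, 97}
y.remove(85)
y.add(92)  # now {2, 6, 58, 66, 79, 92, 95, 97}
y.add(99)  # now {2, 6, 58, 66, 79, 92, 95, 97, 99}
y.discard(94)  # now {2, 6, 58, 66, 79, 92, 95, 97, 99}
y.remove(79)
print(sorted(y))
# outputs [2, 6, 58, 66, 92, 95, 97, 99]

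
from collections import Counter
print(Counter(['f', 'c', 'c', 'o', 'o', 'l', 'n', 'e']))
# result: Counter({'c': 2, 'o': 2, 'f': 1, 'l': 1, 'n': 1, 'e': 1})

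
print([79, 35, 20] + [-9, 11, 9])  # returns [79, 35, 20, -9, 11, 9]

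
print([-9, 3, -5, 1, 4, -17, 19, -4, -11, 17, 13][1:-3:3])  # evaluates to [3, 4, -4]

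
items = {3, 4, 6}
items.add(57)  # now {3, 4, 6, 57}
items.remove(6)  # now {3, 4, 57}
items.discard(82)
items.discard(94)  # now {3, 4, 57}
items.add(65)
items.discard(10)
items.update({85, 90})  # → {3, 4, 57, 65, 85, 90}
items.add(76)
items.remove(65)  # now {3, 4, 57, 76, 85, 90}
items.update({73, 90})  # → {3, 4, 57, 73, 76, 85, 90}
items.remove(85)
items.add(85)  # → {3, 4, 57, 73, 76, 85, 90}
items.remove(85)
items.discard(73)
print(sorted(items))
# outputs [3, 4, 57, 76, 90]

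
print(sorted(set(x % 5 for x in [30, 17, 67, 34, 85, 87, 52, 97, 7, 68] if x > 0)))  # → [0, 2, 3, 4]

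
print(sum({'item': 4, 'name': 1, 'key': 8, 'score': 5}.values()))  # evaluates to 18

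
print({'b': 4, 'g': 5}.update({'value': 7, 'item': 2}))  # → None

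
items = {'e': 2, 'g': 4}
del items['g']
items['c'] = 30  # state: {'e': 2, 'c': 30}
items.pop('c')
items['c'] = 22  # {'e': 2, 'c': 22}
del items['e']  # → {'c': 22}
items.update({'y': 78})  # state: {'c': 22, 'y': 78}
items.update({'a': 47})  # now {'c': 22, 'y': 78, 'a': 47}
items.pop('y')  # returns 78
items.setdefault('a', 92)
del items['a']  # {'c': 22}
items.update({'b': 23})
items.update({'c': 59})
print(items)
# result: {'c': 59, 'b': 23}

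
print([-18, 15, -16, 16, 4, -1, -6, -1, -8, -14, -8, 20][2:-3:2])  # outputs [-16, 4, -6, -8]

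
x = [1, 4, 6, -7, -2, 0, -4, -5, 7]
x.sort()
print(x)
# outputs [-7, -5, -4, -2, 0, 1, 4, 6, 7]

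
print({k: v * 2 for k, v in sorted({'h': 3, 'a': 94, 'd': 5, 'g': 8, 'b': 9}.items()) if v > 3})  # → {'a': 188, 'b': 18, 'd': 10, 'g': 16}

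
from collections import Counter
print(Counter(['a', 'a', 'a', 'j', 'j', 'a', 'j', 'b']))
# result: Counter({'a': 4, 'j': 3, 'b': 1})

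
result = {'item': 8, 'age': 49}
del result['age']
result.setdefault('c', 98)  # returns 98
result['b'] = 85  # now {'item': 8, 'c': 98, 'b': 85}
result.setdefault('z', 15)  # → 15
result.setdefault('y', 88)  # 88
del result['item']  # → {'c': 98, 'b': 85, 'z': 15, 'y': 88}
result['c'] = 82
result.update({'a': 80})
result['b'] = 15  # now {'c': 82, 'b': 15, 'z': 15, 'y': 88, 'a': 80}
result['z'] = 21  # {'c': 82, 'b': 15, 'z': 21, 'y': 88, 'a': 80}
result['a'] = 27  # {'c': 82, 'b': 15, 'z': 21, 'y': 88, 'a': 27}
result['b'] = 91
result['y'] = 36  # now {'c': 82, 'b': 91, 'z': 21, 'y': 36, 'a': 27}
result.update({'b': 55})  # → {'c': 82, 'b': 55, 'z': 21, 'y': 36, 'a': 27}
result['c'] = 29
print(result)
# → {'c': 29, 'b': 55, 'z': 21, 'y': 36, 'a': 27}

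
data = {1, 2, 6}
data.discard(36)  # {1, 2, 6}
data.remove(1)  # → {2, 6}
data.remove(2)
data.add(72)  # {6, 72}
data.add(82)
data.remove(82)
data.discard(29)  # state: {6, 72}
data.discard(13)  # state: {6, 72}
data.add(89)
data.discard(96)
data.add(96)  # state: {6, 72, 89, 96}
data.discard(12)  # {6, 72, 89, 96}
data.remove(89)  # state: {6, 72, 96}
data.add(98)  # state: {6, 72, 96, 98}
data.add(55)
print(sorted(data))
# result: [6, 55, 72, 96, 98]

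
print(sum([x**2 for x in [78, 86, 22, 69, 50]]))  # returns 21225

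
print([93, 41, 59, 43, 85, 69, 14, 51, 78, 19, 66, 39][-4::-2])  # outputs [78, 14, 85, 59, 93]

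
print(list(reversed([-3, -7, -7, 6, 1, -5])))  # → [-5, 1, 6, -7, -7, -3]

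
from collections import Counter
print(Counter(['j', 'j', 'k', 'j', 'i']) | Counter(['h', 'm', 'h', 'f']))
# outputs Counter({'j': 3, 'h': 2, 'k': 1, 'i': 1, 'm': 1, 'f': 1})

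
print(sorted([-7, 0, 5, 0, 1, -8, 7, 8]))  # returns [-8, -7, 0, 0, 1, 5, 7, 8]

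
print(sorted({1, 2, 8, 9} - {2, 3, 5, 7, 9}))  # [1, 8]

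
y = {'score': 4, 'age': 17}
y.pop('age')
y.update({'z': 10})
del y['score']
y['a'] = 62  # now {'z': 10, 'a': 62}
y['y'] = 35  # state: {'z': 10, 'a': 62, 'y': 35}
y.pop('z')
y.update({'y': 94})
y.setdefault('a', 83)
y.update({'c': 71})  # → {'a': 62, 'y': 94, 'c': 71}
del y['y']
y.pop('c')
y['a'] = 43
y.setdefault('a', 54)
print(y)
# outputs {'a': 43}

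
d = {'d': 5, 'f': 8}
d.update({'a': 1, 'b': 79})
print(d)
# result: {'d': 5, 'f': 8, 'a': 1, 'b': 79}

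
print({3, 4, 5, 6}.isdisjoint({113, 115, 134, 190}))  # True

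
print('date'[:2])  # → da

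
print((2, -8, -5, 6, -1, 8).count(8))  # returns 1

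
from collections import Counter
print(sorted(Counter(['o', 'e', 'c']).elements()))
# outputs ['c', 'e', 'o']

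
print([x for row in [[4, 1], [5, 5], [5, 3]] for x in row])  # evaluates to [4, 1, 5, 5, 5, 3]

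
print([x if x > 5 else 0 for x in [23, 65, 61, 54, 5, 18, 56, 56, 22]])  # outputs [23, 65, 61, 54, 0, 18, 56, 56, 22]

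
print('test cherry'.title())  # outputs Test Cherry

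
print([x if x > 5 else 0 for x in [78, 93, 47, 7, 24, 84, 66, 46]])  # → [78, 93, 47, 7, 24, 84, 66, 46]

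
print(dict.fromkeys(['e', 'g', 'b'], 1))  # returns {'e': 1, 'g': 1, 'b': 1}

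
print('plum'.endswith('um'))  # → True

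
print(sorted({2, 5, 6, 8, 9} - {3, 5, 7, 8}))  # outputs [2, 6, 9]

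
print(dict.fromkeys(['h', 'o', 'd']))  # {'h': None, 'o': None, 'd': None}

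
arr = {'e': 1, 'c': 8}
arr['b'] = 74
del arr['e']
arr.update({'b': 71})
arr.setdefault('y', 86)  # 86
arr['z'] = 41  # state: {'c': 8, 'b': 71, 'y': 86, 'z': 41}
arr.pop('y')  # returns 86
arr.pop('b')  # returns 71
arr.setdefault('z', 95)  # 41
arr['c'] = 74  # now {'c': 74, 'z': 41}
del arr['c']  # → {'z': 41}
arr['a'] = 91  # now {'z': 41, 'a': 91}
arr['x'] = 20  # {'z': 41, 'a': 91, 'x': 20}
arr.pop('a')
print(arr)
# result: {'z': 41, 'x': 20}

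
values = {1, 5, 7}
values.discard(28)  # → {1, 5, 7}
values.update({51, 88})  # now {1, 5, 7, 51, 88}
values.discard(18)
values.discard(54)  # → {1, 5, 7, 51, 88}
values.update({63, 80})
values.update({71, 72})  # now {1, 5, 7, 51, 63, 71, 72, 80, 88}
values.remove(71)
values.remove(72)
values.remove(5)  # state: {1, 7, 51, 63, 80, 88}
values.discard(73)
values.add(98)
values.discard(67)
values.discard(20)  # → {1, 7, 51, 63, 80, 88, 98}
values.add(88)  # {1, 7, 51, 63, 80, 88, 98}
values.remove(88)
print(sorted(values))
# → [1, 7, 51, 63, 80, 98]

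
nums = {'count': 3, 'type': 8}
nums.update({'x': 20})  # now {'count': 3, 'type': 8, 'x': 20}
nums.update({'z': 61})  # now {'count': 3, 'type': 8, 'x': 20, 'z': 61}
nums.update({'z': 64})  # {'count': 3, 'type': 8, 'x': 20, 'z': 64}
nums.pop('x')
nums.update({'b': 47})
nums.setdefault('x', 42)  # 42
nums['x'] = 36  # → {'count': 3, 'type': 8, 'z': 64, 'b': 47, 'x': 36}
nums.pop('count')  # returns 3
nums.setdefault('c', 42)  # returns 42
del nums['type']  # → {'z': 64, 'b': 47, 'x': 36, 'c': 42}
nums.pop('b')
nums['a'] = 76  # {'z': 64, 'x': 36, 'c': 42, 'a': 76}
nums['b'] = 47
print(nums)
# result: {'z': 64, 'x': 36, 'c': 42, 'a': 76, 'b': 47}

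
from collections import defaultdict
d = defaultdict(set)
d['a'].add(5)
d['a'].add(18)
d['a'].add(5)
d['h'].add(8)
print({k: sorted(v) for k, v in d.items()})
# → {'a': [5, 18], 'h': [8]}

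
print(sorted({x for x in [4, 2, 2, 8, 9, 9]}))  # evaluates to [2, 4, 8, 9]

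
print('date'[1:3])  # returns at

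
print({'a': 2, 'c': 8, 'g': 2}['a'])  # 2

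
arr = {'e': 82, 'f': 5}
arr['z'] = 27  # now {'e': 82, 'f': 5, 'z': 27}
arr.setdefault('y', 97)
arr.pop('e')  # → 82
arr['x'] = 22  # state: {'f': 5, 'z': 27, 'y': 97, 'x': 22}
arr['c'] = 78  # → {'f': 5, 'z': 27, 'y': 97, 'x': 22, 'c': 78}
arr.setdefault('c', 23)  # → 78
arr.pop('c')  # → 78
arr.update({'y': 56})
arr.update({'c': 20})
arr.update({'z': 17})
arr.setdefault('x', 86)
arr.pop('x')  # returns 22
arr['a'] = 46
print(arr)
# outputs {'f': 5, 'z': 17, 'y': 56, 'c': 20, 'a': 46}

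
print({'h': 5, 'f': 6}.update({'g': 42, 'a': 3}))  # None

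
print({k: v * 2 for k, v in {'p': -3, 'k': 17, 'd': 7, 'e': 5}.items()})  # {'p': -6, 'k': 34, 'd': 14, 'e': 10}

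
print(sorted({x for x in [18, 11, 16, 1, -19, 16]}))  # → [-19, 1, 11, 16, 18]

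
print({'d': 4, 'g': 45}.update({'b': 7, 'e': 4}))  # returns None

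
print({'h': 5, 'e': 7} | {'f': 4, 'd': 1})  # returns {'h': 5, 'e': 7, 'f': 4, 'd': 1}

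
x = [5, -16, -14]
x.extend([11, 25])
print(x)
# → [5, -16, -14, 11, 25]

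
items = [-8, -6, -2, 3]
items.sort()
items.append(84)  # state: [-8, -6, -2, 3, 84]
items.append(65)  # [-8, -6, -2, 3, 84, 65]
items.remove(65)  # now [-8, -6, -2, 3, 84]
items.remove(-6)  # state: [-8, -2, 3, 84]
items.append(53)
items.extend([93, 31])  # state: [-8, -2, 3, 84, 53, 93, 31]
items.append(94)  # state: [-8, -2, 3, 84, 53, 93, 31, 94]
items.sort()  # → [-8, -2, 3, 31, 53, 84, 93, 94]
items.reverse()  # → [94, 93, 84, 53, 31, 3, -2, -8]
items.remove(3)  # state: [94, 93, 84, 53, 31, -2, -8]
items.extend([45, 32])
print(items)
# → [94, 93, 84, 53, 31, -2, -8, 45, 32]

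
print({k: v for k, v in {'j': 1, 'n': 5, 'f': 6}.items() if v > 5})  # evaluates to {'f': 6}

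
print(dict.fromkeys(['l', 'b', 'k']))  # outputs {'l': None, 'b': None, 'k': None}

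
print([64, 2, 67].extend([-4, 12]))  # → None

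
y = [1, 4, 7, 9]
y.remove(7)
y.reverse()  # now [9, 4, 1]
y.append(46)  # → [9, 4, 1, 46]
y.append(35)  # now [9, 4, 1, 46, 35]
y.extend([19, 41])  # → [9, 4, 1, 46, 35, 19, 41]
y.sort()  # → [1, 4, 9, 19, 35, 41, 46]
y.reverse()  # [46, 41, 35, 19, 9, 4, 1]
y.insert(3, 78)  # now [46, 41, 35, 78, 19, 9, 4, 1]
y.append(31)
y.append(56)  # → [46, 41, 35, 78, 19, 9, 4, 1, 31, 56]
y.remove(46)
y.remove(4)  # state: [41, 35, 78, 19, 9, 1, 31, 56]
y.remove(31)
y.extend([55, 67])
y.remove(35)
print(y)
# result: [41, 78, 19, 9, 1, 56, 55, 67]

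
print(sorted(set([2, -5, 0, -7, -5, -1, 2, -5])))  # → [-7, -5, -1, 0, 2]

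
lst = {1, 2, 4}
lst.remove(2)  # {1, 4}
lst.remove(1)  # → {4}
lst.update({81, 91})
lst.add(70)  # {4, 70, 81, 91}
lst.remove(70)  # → {4, 81, 91}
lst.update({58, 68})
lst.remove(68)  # {4, 58, 81, 91}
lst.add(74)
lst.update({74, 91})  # {4, 58, 74, 81, 91}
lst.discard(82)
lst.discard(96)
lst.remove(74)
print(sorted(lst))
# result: [4, 58, 81, 91]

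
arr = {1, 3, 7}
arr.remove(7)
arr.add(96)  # {1, 3, 96}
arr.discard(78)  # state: {1, 3, 96}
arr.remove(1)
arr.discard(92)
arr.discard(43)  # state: {3, 96}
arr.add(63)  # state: {3, 63, 96}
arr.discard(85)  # {3, 63, 96}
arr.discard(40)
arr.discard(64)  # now {3, 63, 96}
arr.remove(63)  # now {3, 96}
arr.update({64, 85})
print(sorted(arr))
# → [3, 64, 85, 96]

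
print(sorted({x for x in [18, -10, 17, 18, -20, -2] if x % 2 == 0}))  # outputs [-20, -10, -2, 18]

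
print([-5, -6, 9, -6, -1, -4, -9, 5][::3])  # [-5, -6, -9]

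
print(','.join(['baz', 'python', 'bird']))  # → baz,python,bird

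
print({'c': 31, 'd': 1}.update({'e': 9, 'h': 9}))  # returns None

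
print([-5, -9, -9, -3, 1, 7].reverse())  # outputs None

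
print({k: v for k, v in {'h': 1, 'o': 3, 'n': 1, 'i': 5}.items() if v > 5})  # {}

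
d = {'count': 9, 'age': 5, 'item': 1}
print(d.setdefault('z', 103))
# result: 103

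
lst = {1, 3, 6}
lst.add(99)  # {1, 3, 6, 99}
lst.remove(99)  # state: {1, 3, 6}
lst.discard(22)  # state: {1, 3, 6}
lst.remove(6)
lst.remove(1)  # {3}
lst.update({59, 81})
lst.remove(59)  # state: {3, 81}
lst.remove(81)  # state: {3}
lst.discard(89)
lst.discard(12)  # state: {3}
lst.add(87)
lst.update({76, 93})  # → {3, 76, 87, 93}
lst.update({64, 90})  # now {3, 64, 76, 87, 90, 93}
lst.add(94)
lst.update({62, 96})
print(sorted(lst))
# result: [3, 62, 64, 76, 87, 90, 93, 94, 96]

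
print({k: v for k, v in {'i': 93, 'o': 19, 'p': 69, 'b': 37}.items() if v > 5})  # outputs {'i': 93, 'o': 19, 'p': 69, 'b': 37}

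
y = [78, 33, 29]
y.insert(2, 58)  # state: [78, 33, 58, 29]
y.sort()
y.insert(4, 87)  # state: [29, 33, 58, 78, 87]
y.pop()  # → 87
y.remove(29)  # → [33, 58, 78]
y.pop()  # 78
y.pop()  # 58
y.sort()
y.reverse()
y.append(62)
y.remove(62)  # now [33]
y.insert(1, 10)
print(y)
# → [33, 10]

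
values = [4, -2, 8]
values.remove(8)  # [4, -2]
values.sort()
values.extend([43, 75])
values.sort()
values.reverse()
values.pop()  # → -2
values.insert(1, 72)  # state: [75, 72, 43, 4]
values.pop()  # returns 4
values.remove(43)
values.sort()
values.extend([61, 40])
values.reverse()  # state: [40, 61, 75, 72]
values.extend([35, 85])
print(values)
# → [40, 61, 75, 72, 35, 85]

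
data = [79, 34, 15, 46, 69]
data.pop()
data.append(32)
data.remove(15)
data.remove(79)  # [34, 46, 32]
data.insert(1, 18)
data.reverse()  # [32, 46, 18, 34]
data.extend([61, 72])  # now [32, 46, 18, 34, 61, 72]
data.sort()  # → [18, 32, 34, 46, 61, 72]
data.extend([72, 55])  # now [18, 32, 34, 46, 61, 72, 72, 55]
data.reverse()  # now [55, 72, 72, 61, 46, 34, 32, 18]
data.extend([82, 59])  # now [55, 72, 72, 61, 46, 34, 32, 18, 82, 59]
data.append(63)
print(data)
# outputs [55, 72, 72, 61, 46, 34, 32, 18, 82, 59, 63]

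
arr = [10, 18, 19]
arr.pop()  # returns 19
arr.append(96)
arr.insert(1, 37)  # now [10, 37, 18, 96]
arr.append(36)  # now [10, 37, 18, 96, 36]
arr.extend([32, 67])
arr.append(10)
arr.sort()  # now [10, 10, 18, 32, 36, 37, 67, 96]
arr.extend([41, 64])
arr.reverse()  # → [64, 41, 96, 67, 37, 36, 32, 18, 10, 10]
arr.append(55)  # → [64, 41, 96, 67, 37, 36, 32, 18, 10, 10, 55]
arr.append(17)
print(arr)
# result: [64, 41, 96, 67, 37, 36, 32, 18, 10, 10, 55, 17]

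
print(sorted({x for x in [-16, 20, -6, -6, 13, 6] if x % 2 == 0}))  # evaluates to [-16, -6, 6, 20]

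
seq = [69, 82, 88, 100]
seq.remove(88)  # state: [69, 82, 100]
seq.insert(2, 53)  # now [69, 82, 53, 100]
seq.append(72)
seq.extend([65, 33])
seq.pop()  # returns 33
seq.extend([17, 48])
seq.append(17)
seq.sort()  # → [17, 17, 48, 53, 65, 69, 72, 82, 100]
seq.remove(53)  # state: [17, 17, 48, 65, 69, 72, 82, 100]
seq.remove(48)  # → [17, 17, 65, 69, 72, 82, 100]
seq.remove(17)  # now [17, 65, 69, 72, 82, 100]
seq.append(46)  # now [17, 65, 69, 72, 82, 100, 46]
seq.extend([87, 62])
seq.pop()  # 62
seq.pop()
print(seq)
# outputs [17, 65, 69, 72, 82, 100, 46]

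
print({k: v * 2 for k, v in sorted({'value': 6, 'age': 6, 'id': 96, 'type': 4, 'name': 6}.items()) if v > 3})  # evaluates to {'age': 12, 'id': 192, 'name': 12, 'type': 8, 'value': 12}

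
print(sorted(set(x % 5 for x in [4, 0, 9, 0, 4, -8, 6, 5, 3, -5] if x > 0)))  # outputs [0, 1, 3, 4]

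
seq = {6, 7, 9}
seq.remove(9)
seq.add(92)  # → {6, 7, 92}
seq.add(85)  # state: {6, 7, 85, 92}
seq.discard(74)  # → {6, 7, 85, 92}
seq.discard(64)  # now {6, 7, 85, 92}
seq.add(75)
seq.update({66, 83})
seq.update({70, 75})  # {6, 7, 66, 70, 75, 83, 85, 92}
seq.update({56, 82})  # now {6, 7, 56, 66, 70, 75, 82, 83, 85, 92}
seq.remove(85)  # {6, 7, 56, 66, 70, 75, 82, 83, 92}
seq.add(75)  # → {6, 7, 56, 66, 70, 75, 82, 83, 92}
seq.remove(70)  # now {6, 7, 56, 66, 75, 82, 83, 92}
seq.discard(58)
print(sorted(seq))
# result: [6, 7, 56, 66, 75, 82, 83, 92]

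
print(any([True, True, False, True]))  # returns True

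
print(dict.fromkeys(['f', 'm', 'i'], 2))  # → {'f': 2, 'm': 2, 'i': 2}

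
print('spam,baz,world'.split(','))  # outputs ['spam', 'baz', 'world']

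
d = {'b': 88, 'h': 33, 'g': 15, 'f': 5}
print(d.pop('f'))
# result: 5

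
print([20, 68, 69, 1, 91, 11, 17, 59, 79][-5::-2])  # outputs [91, 69, 20]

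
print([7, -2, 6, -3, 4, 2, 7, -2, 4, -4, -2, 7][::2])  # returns [7, 6, 4, 7, 4, -2]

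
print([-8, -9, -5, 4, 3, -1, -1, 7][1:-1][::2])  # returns [-9, 4, -1]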